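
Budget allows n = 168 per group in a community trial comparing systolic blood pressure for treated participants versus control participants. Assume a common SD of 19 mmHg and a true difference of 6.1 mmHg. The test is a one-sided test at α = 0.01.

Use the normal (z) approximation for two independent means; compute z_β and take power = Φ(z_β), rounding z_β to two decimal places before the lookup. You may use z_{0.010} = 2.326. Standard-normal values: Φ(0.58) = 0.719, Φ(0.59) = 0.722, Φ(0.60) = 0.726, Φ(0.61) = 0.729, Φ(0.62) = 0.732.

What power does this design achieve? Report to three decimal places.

Power ≈ 0.732

z_β = δ·√(n/(σ₁²+σ₂²)) − z_α
    = 6.1 · √(168/722) − 2.326
    = 6.1 · 0.48238 − 2.326
    = 2.9425 − 2.326 = 0.6165 → 0.62
Power = Φ(0.62) = 0.732.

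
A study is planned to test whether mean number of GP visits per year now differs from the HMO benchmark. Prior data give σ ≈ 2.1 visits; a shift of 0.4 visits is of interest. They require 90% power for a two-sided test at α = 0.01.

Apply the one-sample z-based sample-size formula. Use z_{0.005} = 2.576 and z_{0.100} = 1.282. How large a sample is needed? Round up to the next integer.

n = 411

n = (z_{α/2} + z_β)² · σ² / δ²
  = (2.576 + 1.282)² · 2.1² / 0.4²
  = 14.8842 · 4.41 / 0.16
  = 410.24
Round up → n = 411.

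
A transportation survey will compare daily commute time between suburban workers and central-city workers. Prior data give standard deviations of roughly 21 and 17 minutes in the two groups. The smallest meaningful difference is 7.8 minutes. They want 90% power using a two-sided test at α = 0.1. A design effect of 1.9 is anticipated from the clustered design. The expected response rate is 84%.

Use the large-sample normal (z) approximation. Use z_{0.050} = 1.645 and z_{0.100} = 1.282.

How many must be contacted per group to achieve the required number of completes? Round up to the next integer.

n = 233 per group

n = (z_{α/2} + z_β)² · (σ₁² + σ₂²) / δ²
  = (1.645 + 1.282)² · (21² + 17² = 730) / 7.8²
  = 8.5673 · 730 / 60.84
  = 102.80
Design effect: 1.9 × 102.80 = 195.31.
Adjust for 84% response: 195.31 / 0.84 = 232.52.
Round up → n = 233 per group.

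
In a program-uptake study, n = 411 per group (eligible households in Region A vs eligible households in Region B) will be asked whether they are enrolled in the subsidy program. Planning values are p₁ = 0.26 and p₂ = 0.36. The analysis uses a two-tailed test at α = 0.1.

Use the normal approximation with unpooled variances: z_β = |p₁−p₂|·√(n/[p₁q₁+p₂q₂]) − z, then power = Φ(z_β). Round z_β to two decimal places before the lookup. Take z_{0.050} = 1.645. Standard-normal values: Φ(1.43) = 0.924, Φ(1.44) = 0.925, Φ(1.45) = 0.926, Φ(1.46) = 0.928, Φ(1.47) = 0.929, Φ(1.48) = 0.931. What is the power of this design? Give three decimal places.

z_β = |p₁−p₂|·√(n/[p₁q₁+p₂q₂]) − z_{α/2}
    = 0.10 · √(411/0.4228) − 1.645
    = 0.10 · 31.1784 − 1.645
    = 3.1178 − 1.645 = 1.4728 → 1.47
Power = Φ(1.47) = 0.929.

Power ≈ 0.929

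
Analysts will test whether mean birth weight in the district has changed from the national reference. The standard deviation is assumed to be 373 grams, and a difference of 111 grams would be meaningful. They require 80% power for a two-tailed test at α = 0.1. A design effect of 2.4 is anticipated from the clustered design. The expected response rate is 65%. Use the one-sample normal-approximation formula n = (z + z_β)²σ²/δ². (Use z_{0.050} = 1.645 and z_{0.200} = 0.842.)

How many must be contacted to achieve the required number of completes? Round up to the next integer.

n = 258

n = (z_{α/2} + z_β)² · σ² / δ²
  = (1.645 + 0.842)² · 373² / 111²
  = 6.1852 · 139129 / 12321
  = 69.84
Design effect: 2.4 × 69.84 = 167.62.
Adjust for 65% response: 167.62 / 0.65 = 257.88.
Round up → n = 258.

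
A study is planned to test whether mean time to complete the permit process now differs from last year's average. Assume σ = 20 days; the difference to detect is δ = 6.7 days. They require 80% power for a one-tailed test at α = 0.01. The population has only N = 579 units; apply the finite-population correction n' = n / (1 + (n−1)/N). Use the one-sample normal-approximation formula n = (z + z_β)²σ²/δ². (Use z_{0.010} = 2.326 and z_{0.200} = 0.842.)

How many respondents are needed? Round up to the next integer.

n = (z_α + z_β)² · σ² / δ²
  = (2.326 + 0.842)² · 20² / 6.7²
  = 10.0362 · 400 / 44.89
  = 89.43
Finite-population correction (N = 579): 89.43 / (1 + (89.43 − 1)/579) = 77.58.
Round up → n = 78.

n = 78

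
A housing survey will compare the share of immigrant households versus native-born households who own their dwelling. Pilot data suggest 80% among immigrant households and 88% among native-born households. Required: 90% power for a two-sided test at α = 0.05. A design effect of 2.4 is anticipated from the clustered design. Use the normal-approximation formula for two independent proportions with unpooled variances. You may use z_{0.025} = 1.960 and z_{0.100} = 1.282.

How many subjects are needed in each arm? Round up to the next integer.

n = 1047 per group

n = (z_{α/2} + z_β)² · [p₁(1−p₁) + p₂(1−p₂)] / (p₁ − p₂)²
  = (1.960 + 1.282)² · (0.80·0.20 + 0.88·0.12) / (-0.08)²
  = (3.242)² · (0.1600 + 0.1056) / 0.0064
  = 10.5106 · 0.2656 / 0.0064
  = 436.19
Design effect: 2.4 × 436.19 = 1046.85.
Round up → n = 1047 per group.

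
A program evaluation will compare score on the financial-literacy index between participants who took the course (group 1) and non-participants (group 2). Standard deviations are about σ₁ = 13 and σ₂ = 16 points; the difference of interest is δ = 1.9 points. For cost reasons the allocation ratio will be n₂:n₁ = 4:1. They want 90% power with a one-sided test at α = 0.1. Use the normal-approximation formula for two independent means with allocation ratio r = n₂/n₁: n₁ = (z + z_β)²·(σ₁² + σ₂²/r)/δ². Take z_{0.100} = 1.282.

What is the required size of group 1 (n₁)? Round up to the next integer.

n₁ = (z_α + z_β)² · (σ₁² + σ₂²/r) / δ²
   = (1.282 + 1.282)² · (13² + 16²/4) / 1.9²
   = 6.5741 · (169 + 64) / 3.61
   = 6.5741 · 233 / 3.61
   = 424.31
Round up → n₁ = 425; n₂ = r·n₁ = 4 × 425 = 1700.

n₁ = 425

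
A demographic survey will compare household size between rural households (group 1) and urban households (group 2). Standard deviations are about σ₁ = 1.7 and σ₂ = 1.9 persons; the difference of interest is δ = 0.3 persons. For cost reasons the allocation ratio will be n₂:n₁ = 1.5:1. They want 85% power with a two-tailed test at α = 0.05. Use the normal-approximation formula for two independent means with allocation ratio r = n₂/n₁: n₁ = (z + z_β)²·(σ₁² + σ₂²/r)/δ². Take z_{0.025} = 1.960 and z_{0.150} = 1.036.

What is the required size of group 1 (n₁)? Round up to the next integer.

n₁ = 529

n₁ = (z_{α/2} + z_β)² · (σ₁² + σ₂²/r) / δ²
   = (1.960 + 1.036)² · (1.7² + 1.9²/1.5) / 0.3²
   = 8.9760 · (2.89 + 2.4067) / 0.09
   = 8.9760 · 5.2967 / 0.09
   = 528.26
Round up → n₁ = 529; n₂ = r·n₁ = 1.5 × 529 = 794.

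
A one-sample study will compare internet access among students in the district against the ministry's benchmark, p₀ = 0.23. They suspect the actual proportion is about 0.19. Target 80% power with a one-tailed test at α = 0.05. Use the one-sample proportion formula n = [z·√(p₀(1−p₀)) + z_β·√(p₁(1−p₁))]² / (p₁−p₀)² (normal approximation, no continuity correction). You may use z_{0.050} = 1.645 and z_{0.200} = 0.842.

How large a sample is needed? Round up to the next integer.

n = [z_α·√(p₀q₀) + z_β·√(p₁q₁)]² / (p₁ − p₀)²
  = [1.645·√(0.23·0.77) + 0.842·√(0.19·0.81)]² / (-0.04)²
  = [1.645·0.4208 + 0.842·0.3923]² / 0.0016
  = [1.0226]² / 0.0016
  = 653.55
Round up → n = 654.

n = 654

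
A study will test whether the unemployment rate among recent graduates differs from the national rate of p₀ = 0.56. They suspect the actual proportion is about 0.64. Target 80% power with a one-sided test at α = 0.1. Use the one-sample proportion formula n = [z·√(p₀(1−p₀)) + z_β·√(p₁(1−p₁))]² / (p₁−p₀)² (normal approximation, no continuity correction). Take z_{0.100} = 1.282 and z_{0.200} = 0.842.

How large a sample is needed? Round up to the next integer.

n = [z_α·√(p₀q₀) + z_β·√(p₁q₁)]² / (p₁ − p₀)²
  = [1.282·√(0.56·0.44) + 0.842·√(0.64·0.36)]² / (0.08)²
  = [1.282·0.4964 + 0.842·0.4800]² / 0.0064
  = [1.0405]² / 0.0064
  = 169.17
Round up → n = 170.

n = 170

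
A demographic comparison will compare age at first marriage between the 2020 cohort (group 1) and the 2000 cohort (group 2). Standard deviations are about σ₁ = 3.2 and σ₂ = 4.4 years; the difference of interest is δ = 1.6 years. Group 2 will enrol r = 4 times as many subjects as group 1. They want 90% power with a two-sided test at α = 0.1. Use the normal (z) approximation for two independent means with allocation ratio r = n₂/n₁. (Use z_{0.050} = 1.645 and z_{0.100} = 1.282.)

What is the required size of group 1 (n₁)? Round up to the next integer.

n₁ = 51

n₁ = (z_{α/2} + z_β)² · (σ₁² + σ₂²/r) / δ²
   = (1.645 + 1.282)² · (3.2² + 4.4²/4) / 1.6²
   = 8.5673 · (10.24 + 4.84) / 2.56
   = 8.5673 · 15.08 / 2.56
   = 50.47
Round up → n₁ = 51; n₂ = r·n₁ = 4 × 51 = 204.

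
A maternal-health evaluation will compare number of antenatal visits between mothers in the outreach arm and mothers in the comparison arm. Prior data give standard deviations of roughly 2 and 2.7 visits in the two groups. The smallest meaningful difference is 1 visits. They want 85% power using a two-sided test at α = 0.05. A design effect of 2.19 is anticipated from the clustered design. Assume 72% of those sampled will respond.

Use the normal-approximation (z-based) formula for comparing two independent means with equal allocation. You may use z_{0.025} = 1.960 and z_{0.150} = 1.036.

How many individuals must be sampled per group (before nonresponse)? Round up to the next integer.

n = 309 per group

n = (z_{α/2} + z_β)² · (σ₁² + σ₂²) / δ²
  = (1.960 + 1.036)² · (2² + 2.7² = 11.29) / 1²
  = 8.9760 · 11.29 / 1
  = 101.34
Design effect: 2.19 × 101.34 = 221.93.
Adjust for 72% response: 221.93 / 0.72 = 308.24.
Round up → n = 309 per group.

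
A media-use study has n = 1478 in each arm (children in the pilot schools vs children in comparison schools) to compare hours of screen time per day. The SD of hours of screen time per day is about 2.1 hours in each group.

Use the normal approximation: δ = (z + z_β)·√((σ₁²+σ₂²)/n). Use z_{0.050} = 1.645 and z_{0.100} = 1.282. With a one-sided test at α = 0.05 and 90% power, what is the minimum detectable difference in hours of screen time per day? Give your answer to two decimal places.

Minimum detectable difference ≈ 0.23 hours

δ = (z_α + z_β) · √((σ₁²+σ₂²)/n)
  = (1.645 + 1.282) · √(8.82/1478)
  = 2.927 · √0.00597
  = 2.927 · 0.0772
  = 0.2261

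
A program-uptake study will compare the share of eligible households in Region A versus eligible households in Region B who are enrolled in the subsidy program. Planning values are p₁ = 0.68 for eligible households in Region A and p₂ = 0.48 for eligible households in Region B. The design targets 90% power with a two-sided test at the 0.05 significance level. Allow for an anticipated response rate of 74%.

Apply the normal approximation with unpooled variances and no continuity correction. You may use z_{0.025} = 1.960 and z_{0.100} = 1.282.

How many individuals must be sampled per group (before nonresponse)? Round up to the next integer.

n = 166 per group

n = (z_{α/2} + z_β)² · [p₁(1−p₁) + p₂(1−p₂)] / (p₁ − p₂)²
  = (1.960 + 1.282)² · (0.68·0.32 + 0.48·0.52) / (0.20)²
  = (3.242)² · (0.2176 + 0.2496) / 0.0400
  = 10.5106 · 0.4672 / 0.0400
  = 122.76
Adjust for 74% response: 122.76 / 0.74 = 165.90.
Round up → n = 166 per group.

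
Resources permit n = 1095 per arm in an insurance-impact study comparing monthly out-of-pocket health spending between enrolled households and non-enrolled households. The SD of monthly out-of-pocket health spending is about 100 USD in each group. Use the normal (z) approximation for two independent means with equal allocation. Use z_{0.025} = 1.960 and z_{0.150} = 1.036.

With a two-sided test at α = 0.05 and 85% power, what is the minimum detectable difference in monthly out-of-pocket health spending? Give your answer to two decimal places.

Minimum detectable difference ≈ 12.80 USD

δ = (z_{α/2} + z_β) · √((σ₁²+σ₂²)/n)
  = (1.960 + 1.036) · √(20000/1095)
  = 2.996 · √18.2648
  = 2.996 · 4.2737
  = 12.8041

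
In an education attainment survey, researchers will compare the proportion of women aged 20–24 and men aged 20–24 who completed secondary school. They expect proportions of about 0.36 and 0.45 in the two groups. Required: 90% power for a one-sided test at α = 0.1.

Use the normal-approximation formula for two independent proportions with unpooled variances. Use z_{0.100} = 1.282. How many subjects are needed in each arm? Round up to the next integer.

n = 388 per group

n = (z_α + z_β)² · [p₁(1−p₁) + p₂(1−p₂)] / (p₁ − p₂)²
  = (1.282 + 1.282)² · (0.36·0.64 + 0.45·0.55) / (-0.09)²
  = (2.564)² · (0.2304 + 0.2475) / 0.0081
  = 6.5741 · 0.4779 / 0.0081
  = 387.87
Round up → n = 388 per group.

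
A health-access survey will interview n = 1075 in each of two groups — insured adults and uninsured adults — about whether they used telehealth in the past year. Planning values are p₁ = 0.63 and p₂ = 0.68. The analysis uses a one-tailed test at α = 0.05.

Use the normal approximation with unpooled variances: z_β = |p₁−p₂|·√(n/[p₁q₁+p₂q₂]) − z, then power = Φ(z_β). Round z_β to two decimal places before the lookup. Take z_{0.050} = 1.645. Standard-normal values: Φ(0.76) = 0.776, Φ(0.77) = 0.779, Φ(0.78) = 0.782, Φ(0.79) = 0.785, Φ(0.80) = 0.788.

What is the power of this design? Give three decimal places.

z_β = |p₁−p₂|·√(n/[p₁q₁+p₂q₂]) − z_α
    = 0.05 · √(1075/0.4507) − 1.645
    = 0.05 · 48.8383 − 1.645
    = 2.4419 − 1.645 = 0.7969 → 0.80
Power = Φ(0.80) = 0.788.

Power ≈ 0.788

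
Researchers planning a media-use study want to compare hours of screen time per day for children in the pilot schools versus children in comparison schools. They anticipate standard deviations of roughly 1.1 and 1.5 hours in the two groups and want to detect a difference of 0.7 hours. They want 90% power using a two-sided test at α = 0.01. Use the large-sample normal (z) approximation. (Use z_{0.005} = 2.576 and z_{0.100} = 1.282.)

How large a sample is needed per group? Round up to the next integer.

n = (z_{α/2} + z_β)² · (σ₁² + σ₂²) / δ²
  = (2.576 + 1.282)² · (1.1² + 1.5² = 3.46) / 0.7²
  = 14.8842 · 3.46 / 0.49
  = 105.10
Round up → n = 106 per group.

n = 106 per group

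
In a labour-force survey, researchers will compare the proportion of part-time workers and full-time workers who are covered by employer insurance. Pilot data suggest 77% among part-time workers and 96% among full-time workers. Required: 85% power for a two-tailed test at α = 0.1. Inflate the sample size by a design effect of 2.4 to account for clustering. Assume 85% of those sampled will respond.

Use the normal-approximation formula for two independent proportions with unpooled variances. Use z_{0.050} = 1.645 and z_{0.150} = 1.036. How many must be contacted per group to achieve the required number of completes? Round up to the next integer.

n = 122 per group

n = (z_{α/2} + z_β)² · [p₁(1−p₁) + p₂(1−p₂)] / (p₁ − p₂)²
  = (1.645 + 1.036)² · (0.77·0.23 + 0.96·0.04) / (-0.19)²
  = (2.681)² · (0.1771 + 0.0384) / 0.0361
  = 7.1878 · 0.2155 / 0.0361
  = 42.91
Design effect: 2.4 × 42.91 = 102.98.
Adjust for 85% response: 102.98 / 0.85 = 121.15.
Round up → n = 122 per group.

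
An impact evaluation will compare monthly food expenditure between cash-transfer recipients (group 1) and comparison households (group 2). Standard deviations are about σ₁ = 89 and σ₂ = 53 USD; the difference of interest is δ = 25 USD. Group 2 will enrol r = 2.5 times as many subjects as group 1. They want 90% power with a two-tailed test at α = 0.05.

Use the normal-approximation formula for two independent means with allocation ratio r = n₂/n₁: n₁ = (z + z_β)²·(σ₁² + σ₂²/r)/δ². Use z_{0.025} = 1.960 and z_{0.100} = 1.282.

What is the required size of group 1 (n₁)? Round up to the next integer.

n₁ = 153

n₁ = (z_{α/2} + z_β)² · (σ₁² + σ₂²/r) / δ²
   = (1.960 + 1.282)² · (89² + 53²/2.5) / 25²
   = 10.5106 · (7921 + 1123.6) / 625
   = 10.5106 · 9044.6 / 625
   = 152.10
Round up → n₁ = 153; n₂ = r·n₁ = 2.5 × 153 = 383.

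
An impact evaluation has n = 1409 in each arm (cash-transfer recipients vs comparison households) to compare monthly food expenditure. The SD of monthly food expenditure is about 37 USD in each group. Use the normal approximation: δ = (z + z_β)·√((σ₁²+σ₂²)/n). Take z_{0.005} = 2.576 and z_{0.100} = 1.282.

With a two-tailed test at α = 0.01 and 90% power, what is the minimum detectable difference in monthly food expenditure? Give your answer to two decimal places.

δ = (z_{α/2} + z_β) · √((σ₁²+σ₂²)/n)
  = (2.576 + 1.282) · √(2738/1409)
  = 3.858 · √1.9432
  = 3.858 · 1.3940
  = 5.3780

Minimum detectable difference ≈ 5.38 USD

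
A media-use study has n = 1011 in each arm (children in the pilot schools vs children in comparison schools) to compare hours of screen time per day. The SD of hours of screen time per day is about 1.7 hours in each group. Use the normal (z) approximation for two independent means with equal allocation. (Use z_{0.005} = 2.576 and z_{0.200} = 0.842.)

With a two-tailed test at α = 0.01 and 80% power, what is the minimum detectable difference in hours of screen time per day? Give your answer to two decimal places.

δ = (z_{α/2} + z_β) · √((σ₁²+σ₂²)/n)
  = (2.576 + 0.842) · √(5.78/1011)
  = 3.418 · √0.00572
  = 3.418 · 0.0756
  = 0.2584

Minimum detectable difference ≈ 0.26 hours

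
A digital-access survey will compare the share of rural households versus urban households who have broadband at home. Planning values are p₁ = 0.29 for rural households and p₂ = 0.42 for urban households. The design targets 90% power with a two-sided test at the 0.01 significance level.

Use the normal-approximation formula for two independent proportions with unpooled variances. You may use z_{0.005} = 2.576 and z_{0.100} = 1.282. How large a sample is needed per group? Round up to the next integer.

n = (z_{α/2} + z_β)² · [p₁(1−p₁) + p₂(1−p₂)] / (p₁ − p₂)²
  = (2.576 + 1.282)² · (0.29·0.71 + 0.42·0.58) / (-0.13)²
  = (3.858)² · (0.2059 + 0.2436) / 0.0169
  = 14.8842 · 0.4495 / 0.0169
  = 395.88
Round up → n = 396 per group.

n = 396 per group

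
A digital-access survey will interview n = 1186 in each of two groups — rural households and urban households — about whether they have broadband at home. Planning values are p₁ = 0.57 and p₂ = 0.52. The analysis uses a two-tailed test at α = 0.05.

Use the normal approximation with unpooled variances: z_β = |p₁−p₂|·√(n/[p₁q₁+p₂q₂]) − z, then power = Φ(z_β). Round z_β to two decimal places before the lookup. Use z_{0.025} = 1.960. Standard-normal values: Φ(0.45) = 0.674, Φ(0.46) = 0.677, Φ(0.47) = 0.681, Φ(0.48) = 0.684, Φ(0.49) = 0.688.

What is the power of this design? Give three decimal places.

z_β = |p₁−p₂|·√(n/[p₁q₁+p₂q₂]) − z_{α/2}
    = 0.05 · √(1186/0.4947) − 1.960
    = 0.05 · 48.9634 − 1.960
    = 2.4482 − 1.960 = 0.4882 → 0.49
Power = Φ(0.49) = 0.688.

Power ≈ 0.688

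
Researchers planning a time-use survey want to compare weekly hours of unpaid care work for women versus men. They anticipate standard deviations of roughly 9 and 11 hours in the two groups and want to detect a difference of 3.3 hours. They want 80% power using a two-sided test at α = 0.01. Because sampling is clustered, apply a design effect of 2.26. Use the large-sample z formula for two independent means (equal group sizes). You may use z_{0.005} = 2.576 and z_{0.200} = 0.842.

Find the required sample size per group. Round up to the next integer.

n = 490 per group

n = (z_{α/2} + z_β)² · (σ₁² + σ₂²) / δ²
  = (2.576 + 0.842)² · (9² + 11² = 202) / 3.3²
  = 11.6827 · 202 / 10.89
  = 216.70
Design effect: 2.26 × 216.70 = 489.75.
Round up → n = 490 per group.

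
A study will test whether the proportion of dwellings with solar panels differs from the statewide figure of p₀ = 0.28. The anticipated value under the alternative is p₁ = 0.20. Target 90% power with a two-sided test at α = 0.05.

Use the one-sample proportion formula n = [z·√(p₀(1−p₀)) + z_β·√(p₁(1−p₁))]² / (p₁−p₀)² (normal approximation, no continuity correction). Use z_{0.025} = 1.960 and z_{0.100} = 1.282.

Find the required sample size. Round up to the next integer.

n = [z_{α/2}·√(p₀q₀) + z_β·√(p₁q₁)]² / (p₁ − p₀)²
  = [1.960·√(0.28·0.72) + 1.282·√(0.20·0.80)]² / (-0.08)²
  = [1.960·0.4490 + 1.282·0.4000]² / 0.0064
  = [1.3928]² / 0.0064
  = 303.12
Round up → n = 304.

n = 304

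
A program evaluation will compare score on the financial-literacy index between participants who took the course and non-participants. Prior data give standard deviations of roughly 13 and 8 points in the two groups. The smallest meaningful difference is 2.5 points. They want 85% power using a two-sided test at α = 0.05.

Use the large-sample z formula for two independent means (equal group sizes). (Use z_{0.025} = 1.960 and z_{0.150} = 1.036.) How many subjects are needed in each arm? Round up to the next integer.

n = (z_{α/2} + z_β)² · (σ₁² + σ₂²) / δ²
  = (1.960 + 1.036)² · (13² + 8² = 233) / 2.5²
  = 8.9760 · 233 / 6.25
  = 334.63
Round up → n = 335 per group.

n = 335 per group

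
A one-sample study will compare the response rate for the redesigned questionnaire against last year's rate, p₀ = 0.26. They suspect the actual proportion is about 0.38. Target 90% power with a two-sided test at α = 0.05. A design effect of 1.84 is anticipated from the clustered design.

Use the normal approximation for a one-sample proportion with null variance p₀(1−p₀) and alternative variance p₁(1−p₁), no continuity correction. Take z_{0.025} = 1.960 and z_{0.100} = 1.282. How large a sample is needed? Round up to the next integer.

n = 281

n = [z_{α/2}·√(p₀q₀) + z_β·√(p₁q₁)]² / (p₁ − p₀)²
  = [1.960·√(0.26·0.74) + 1.282·√(0.38·0.62)]² / (0.12)²
  = [1.960·0.4386 + 1.282·0.4854]² / 0.0144
  = [1.4820]² / 0.0144
  = 152.52
Design effect: 1.84 × 152.52 = 280.64.
Round up → n = 281.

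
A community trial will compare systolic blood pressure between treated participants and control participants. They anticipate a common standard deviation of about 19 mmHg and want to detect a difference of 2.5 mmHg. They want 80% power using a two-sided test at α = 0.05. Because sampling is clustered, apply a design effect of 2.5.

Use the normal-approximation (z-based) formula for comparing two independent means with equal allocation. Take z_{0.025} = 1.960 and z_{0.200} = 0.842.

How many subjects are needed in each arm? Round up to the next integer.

n = (z_{α/2} + z_β)² · (σ₁² + σ₂²) / δ²
  = (1.960 + 0.842)² · (2·19² = 722) / 2.5²
  = 7.8512 · 722 / 6.25
  = 906.97
Design effect: 2.5 × 906.97 = 2267.43.
Round up → n = 2268 per group.

n = 2268 per group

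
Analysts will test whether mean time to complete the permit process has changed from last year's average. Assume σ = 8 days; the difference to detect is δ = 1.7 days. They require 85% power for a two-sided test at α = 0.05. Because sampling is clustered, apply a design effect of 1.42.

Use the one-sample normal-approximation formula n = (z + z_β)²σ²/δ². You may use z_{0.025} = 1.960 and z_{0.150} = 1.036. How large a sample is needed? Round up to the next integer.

n = (z_{α/2} + z_β)² · σ² / δ²
  = (1.960 + 1.036)² · 8² / 1.7²
  = 8.9760 · 64 / 2.89
  = 198.78
Design effect: 1.42 × 198.78 = 282.26.
Round up → n = 283.

n = 283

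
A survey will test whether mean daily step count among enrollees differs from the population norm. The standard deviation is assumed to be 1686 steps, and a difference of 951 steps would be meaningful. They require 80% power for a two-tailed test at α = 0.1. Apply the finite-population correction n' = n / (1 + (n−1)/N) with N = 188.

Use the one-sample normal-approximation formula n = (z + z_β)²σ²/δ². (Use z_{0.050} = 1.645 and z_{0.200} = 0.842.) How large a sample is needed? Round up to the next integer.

n = 18

n = (z_{α/2} + z_β)² · σ² / δ²
  = (1.645 + 0.842)² · 1686² / 951²
  = 6.1852 · 2842596 / 904401
  = 19.44
Finite-population correction (N = 188): 19.44 / (1 + (19.44 − 1)/188) = 17.70.
Round up → n = 18.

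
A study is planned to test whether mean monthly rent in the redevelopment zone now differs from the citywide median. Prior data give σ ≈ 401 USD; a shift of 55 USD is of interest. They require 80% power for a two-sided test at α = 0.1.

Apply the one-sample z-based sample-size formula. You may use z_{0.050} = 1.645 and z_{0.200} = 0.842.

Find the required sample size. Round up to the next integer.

n = 329

n = (z_{α/2} + z_β)² · σ² / δ²
  = (1.645 + 0.842)² · 401² / 55²
  = 6.1852 · 160801 / 3025
  = 328.79
Round up → n = 329.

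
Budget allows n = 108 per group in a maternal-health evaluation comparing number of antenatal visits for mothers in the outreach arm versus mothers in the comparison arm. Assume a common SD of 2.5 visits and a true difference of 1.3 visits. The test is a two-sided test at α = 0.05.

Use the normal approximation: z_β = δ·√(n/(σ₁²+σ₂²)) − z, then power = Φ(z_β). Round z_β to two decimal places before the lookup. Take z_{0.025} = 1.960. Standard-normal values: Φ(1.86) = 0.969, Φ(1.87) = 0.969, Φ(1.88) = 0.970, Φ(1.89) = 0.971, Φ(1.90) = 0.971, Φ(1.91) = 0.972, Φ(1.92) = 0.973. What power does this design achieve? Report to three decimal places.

z_β = δ·√(n/(σ₁²+σ₂²)) − z_{α/2}
    = 1.3 · √(108/12.5) − 1.960
    = 1.3 · 2.93939 − 1.960
    = 3.8212 − 1.960 = 1.8612 → 1.86
Power = Φ(1.86) = 0.969.

Power ≈ 0.969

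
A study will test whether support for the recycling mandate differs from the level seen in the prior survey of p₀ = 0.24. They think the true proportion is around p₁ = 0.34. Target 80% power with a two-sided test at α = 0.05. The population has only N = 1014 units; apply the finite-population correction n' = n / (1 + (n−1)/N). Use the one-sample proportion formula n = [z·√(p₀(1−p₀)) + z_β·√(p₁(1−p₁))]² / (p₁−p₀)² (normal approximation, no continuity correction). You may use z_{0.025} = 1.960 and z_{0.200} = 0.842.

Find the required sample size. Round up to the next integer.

n = 133

n = [z_{α/2}·√(p₀q₀) + z_β·√(p₁q₁)]² / (p₁ − p₀)²
  = [1.960·√(0.24·0.76) + 0.842·√(0.34·0.66)]² / (0.10)²
  = [1.960·0.4271 + 0.842·0.4737]² / 0.0100
  = [1.2359]² / 0.0100
  = 152.76
Finite-population correction (N = 1014): 152.76 / (1 + (152.76 − 1)/1014) = 132.87.
Round up → n = 133.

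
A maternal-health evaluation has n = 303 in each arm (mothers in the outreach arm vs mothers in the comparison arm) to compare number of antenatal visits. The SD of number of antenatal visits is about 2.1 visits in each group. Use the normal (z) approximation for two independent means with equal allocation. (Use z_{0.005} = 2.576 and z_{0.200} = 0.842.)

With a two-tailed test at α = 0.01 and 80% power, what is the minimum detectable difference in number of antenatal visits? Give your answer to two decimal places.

δ = (z_{α/2} + z_β) · √((σ₁²+σ₂²)/n)
  = (2.576 + 0.842) · √(8.82/303)
  = 3.418 · √0.02911
  = 3.418 · 0.1706
  = 0.5832

Minimum detectable difference ≈ 0.58 visits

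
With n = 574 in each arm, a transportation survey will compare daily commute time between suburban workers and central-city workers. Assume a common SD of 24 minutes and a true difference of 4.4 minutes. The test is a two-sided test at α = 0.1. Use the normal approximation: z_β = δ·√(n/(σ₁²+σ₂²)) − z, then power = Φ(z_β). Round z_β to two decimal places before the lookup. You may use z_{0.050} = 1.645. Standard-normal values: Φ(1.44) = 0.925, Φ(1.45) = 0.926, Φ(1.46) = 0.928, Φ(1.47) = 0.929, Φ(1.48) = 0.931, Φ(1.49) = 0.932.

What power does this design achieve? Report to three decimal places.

Power ≈ 0.928

z_β = δ·√(n/(σ₁²+σ₂²)) − z_{α/2}
    = 4.4 · √(574/1152) − 1.645
    = 4.4 · 0.70588 − 1.645
    = 3.1059 − 1.645 = 1.4609 → 1.46
Power = Φ(1.46) = 0.928.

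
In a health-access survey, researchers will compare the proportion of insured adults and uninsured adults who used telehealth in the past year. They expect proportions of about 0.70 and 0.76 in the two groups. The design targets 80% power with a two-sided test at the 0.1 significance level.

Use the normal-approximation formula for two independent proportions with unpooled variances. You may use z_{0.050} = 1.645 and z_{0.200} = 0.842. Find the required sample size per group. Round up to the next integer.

n = 675 per group

n = (z_{α/2} + z_β)² · [p₁(1−p₁) + p₂(1−p₂)] / (p₁ − p₂)²
  = (1.645 + 0.842)² · (0.70·0.30 + 0.76·0.24) / (-0.06)²
  = (2.487)² · (0.2100 + 0.1824) / 0.0036
  = 6.1852 · 0.3924 / 0.0036
  = 674.18
Round up → n = 675 per group.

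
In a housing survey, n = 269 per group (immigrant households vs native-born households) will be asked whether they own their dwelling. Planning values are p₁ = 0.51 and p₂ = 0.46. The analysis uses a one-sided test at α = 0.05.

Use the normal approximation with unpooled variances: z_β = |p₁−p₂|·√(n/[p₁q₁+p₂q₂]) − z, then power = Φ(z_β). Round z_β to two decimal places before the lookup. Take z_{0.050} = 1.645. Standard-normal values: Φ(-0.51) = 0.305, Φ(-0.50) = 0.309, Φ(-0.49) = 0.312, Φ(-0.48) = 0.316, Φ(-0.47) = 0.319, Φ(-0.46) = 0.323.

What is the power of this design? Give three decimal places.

Power ≈ 0.316

z_β = |p₁−p₂|·√(n/[p₁q₁+p₂q₂]) − z_α
    = 0.05 · √(269/0.4983) − 1.645
    = 0.05 · 23.2344 − 1.645
    = 1.1617 − 1.645 = -0.4833 → -0.48
Power = Φ(-0.48) = 0.316.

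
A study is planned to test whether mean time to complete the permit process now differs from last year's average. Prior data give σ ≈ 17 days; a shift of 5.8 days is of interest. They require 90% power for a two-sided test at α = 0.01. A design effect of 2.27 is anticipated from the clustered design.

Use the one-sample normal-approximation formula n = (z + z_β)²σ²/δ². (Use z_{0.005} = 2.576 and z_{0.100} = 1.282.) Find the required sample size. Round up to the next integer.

n = 291

n = (z_{α/2} + z_β)² · σ² / δ²
  = (2.576 + 1.282)² · 17² / 5.8²
  = 14.8842 · 289 / 33.64
  = 127.87
Design effect: 2.27 × 127.87 = 290.26.
Round up → n = 291.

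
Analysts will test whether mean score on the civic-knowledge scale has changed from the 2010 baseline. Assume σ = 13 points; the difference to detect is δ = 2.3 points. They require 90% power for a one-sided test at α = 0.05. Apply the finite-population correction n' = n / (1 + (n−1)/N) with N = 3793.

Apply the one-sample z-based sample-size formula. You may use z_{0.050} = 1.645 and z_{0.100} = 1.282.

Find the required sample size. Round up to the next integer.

n = (z_α + z_β)² · σ² / δ²
  = (1.645 + 1.282)² · 13² / 2.3²
  = 8.5673 · 169 / 5.29
  = 273.70
Finite-population correction (N = 3793): 273.70 / (1 + (273.70 − 1)/3793) = 255.34.
Round up → n = 256.

n = 256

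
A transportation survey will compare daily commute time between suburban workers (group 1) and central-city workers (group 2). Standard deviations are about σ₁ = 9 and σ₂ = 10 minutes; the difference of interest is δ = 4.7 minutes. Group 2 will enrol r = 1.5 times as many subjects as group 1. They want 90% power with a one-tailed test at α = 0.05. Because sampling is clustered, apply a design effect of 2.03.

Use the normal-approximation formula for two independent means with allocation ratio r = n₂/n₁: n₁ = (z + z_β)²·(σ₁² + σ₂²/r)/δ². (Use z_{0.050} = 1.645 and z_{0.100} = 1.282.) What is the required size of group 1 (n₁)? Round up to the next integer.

n₁ = (z_α + z_β)² · (σ₁² + σ₂²/r) / δ²
   = (1.645 + 1.282)² · (9² + 10²/1.5) / 4.7²
   = 8.5673 · (81 + 66.6667) / 22.09
   = 8.5673 · 147.6667 / 22.09
   = 57.27
Design effect: 2.03 × 57.27 = 116.26.
Round up → n₁ = 117; n₂ = r·n₁ = 1.5 × 117 = 176.

n₁ = 117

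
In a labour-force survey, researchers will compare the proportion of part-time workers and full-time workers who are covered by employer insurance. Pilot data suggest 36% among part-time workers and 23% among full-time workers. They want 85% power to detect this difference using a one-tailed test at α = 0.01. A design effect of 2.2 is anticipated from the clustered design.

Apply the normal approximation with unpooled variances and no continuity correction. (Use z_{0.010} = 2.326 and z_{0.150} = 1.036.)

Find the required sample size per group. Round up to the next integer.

n = (z_α + z_β)² · [p₁(1−p₁) + p₂(1−p₂)] / (p₁ − p₂)²
  = (2.326 + 1.036)² · (0.36·0.64 + 0.23·0.77) / (0.13)²
  = (3.362)² · (0.2304 + 0.1771) / 0.0169
  = 11.3030 · 0.4075 / 0.0169
  = 272.54
Design effect: 2.2 × 272.54 = 599.60.
Round up → n = 600 per group.

n = 600 per group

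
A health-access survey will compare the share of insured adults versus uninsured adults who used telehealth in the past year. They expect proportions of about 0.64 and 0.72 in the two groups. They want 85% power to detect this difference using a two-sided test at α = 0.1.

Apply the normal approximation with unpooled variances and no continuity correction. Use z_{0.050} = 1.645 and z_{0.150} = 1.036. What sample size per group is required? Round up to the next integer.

n = (z_{α/2} + z_β)² · [p₁(1−p₁) + p₂(1−p₂)] / (p₁ − p₂)²
  = (1.645 + 1.036)² · (0.64·0.36 + 0.72·0.28) / (-0.08)²
  = (2.681)² · (0.2304 + 0.2016) / 0.0064
  = 7.1878 · 0.4320 / 0.0064
  = 485.17
Round up → n = 486 per group.

n = 486 per group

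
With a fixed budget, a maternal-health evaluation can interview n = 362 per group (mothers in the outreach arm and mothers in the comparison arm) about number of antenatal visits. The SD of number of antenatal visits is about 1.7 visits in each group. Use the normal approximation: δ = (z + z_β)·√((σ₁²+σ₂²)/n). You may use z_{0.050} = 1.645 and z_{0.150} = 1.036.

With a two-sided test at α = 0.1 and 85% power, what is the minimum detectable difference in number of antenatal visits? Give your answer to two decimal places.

Minimum detectable difference ≈ 0.34 visits

δ = (z_{α/2} + z_β) · √((σ₁²+σ₂²)/n)
  = (1.645 + 1.036) · √(5.78/362)
  = 2.681 · √0.01597
  = 2.681 · 0.1264
  = 0.3388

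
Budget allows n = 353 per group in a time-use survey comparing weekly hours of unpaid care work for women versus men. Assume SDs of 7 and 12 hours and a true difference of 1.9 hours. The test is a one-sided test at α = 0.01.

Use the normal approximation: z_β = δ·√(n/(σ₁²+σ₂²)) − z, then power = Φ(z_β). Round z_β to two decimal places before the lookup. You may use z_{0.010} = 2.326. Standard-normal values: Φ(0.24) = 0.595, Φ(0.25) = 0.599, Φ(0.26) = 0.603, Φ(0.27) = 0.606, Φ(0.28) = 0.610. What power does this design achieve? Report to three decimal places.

Power ≈ 0.595

z_β = δ·√(n/(σ₁²+σ₂²)) − z_α
    = 1.9 · √(353/193) − 2.326
    = 1.9 · 1.35241 − 2.326
    = 2.5696 − 2.326 = 0.2436 → 0.24
Power = Φ(0.24) = 0.595.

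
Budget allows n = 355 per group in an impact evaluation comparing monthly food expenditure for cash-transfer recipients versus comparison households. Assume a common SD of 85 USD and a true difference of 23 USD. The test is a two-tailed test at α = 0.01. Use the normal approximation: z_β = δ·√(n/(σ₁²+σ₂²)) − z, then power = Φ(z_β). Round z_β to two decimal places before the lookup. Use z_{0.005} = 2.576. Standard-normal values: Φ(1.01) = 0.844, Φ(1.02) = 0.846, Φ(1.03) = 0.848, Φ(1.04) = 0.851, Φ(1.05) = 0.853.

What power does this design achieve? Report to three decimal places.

z_β = δ·√(n/(σ₁²+σ₂²)) − z_{α/2}
    = 23 · √(355/14450) − 2.576
    = 23 · 0.15674 − 2.576
    = 3.6050 − 2.576 = 1.0290 → 1.03
Power = Φ(1.03) = 0.848.

Power ≈ 0.848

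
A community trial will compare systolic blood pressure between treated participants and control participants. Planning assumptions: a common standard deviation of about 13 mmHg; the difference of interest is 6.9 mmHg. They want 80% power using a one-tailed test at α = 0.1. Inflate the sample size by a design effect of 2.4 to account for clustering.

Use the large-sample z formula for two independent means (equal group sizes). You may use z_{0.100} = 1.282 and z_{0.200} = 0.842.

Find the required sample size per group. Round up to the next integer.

n = (z_α + z_β)² · (σ₁² + σ₂²) / δ²
  = (1.282 + 0.842)² · (2·13² = 338) / 6.9²
  = 4.5114 · 338 / 47.61
  = 32.03
Design effect: 2.4 × 32.03 = 76.87.
Round up → n = 77 per group.

n = 77 per group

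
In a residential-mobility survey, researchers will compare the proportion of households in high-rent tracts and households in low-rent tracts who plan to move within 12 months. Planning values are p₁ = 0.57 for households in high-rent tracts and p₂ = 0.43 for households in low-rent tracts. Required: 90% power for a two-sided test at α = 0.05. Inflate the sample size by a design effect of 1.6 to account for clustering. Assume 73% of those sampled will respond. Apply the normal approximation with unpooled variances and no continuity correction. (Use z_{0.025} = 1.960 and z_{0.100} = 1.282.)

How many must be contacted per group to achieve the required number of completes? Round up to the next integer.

n = 577 per group

n = (z_{α/2} + z_β)² · [p₁(1−p₁) + p₂(1−p₂)] / (p₁ − p₂)²
  = (1.960 + 1.282)² · (0.57·0.43 + 0.43·0.57) / (0.14)²
  = (3.242)² · (0.2451 + 0.2451) / 0.0196
  = 10.5106 · 0.4902 / 0.0196
  = 262.87
Design effect: 1.6 × 262.87 = 420.59.
Adjust for 73% response: 420.59 / 0.73 = 576.16.
Round up → n = 577 per group.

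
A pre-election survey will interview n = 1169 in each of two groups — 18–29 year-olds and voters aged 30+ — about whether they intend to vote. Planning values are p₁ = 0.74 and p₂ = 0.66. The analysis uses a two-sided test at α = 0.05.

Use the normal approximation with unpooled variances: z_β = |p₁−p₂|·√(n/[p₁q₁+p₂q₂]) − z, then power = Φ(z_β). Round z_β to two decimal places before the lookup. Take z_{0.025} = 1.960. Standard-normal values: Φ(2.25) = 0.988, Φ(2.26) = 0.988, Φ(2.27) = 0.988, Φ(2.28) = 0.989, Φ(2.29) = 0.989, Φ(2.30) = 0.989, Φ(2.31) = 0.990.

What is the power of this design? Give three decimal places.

z_β = |p₁−p₂|·√(n/[p₁q₁+p₂q₂]) − z_{α/2}
    = 0.08 · √(1169/0.4168) − 1.960
    = 0.08 · 52.9594 − 1.960
    = 4.2368 − 1.960 = 2.2768 → 2.28
Power = Φ(2.28) = 0.989.

Power ≈ 0.989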